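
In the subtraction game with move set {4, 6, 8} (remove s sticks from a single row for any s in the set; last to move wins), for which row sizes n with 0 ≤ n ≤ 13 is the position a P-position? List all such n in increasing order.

Build the Grundy sequence with g(k) = mex{g(k−s) : s ∈ {4, 6, 8}, s ≤ k}:
k:     0  1  2  3  4  5  6  7  8  9 10 11 12 13
g(k):  0  0  0  0  1  1  1  1  2  2  2  2  0  0
The P-positions (g = 0) in 0..13 are 0, 1, 2, 3, 12, 13.

0, 1, 2, 3, 12, 13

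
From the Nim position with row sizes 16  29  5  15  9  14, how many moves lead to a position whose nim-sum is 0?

In binary:
  10000  (16)
  11101  (29)
  00101  (5)
  01111  (15)
  01001  (9)
  01110  (14)
  -----
  00000  (0)
The nim-sum is already 0, so every move leaves a nonzero nim-sum — there are no winning moves.

0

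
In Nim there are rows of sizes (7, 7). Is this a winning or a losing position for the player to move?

Losing position

Nim-sum: 7 ⊕ 7 = 0.
The nim-sum is 0, so this is a P-position: the player to move is in a losing position under optimal play.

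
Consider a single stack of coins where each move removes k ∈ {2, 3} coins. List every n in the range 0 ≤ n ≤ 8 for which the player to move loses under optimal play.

Grundy values for subtraction set {2, 3}:
k:     0  1  2  3  4  5  6  7  8
g(k):  0  0  1  1  2  0  0  1  1
The P-positions (g = 0) in 0..8 are 0, 1, 5, 6.

0, 1, 5, 6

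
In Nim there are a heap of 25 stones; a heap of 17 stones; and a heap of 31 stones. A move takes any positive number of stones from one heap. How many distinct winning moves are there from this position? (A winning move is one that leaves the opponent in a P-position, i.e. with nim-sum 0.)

Compute the nim-sum pairwise:
25 ⊕ 17 = 8
8 ⊕ 31 = 23
The overall nim-sum is X = 23. A heap of size p has a winning move iff p XOR X < p (reduce it to p XOR X).
  25: 25 XOR 23 = 14 < 25 — winning move (to 14).
  17: 17 XOR 23 = 6 < 17 — winning move (to 6).
  31: 31 XOR 23 = 8 < 31 — winning move (to 8).
That gives 3 winning moves.

3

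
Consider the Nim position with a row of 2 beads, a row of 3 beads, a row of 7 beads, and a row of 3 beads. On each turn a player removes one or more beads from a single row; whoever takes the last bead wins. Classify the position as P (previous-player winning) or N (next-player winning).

N-position

Compute the nim-sum pairwise:
2 ^ 3 = 1
1 ^ 7 = 6
6 ^ 3 = 5
The nim-sum is 5 ≠ 0, so this is an N-position: the player to move can win.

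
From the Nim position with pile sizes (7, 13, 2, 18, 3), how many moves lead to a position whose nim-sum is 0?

1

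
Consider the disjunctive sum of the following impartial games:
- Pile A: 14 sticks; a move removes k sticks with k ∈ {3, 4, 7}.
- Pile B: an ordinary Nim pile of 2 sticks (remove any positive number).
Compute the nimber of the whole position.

3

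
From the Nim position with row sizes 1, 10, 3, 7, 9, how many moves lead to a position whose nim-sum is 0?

1

In binary:
  0001  (1)
  1010  (10)
  0011  (3)
  0111  (7)
  1001  (9)
  ----
  0110  (6)
The overall nim-sum is X = 6. A row of size p has a winning move iff p XOR X < p (reduce it to p XOR X).
  1: 1 XOR 6 = 7 ≥ 1 — no move.
  10: 10 XOR 6 = 12 ≥ 10 — no move.
  3: 3 XOR 6 = 5 ≥ 3 — no move.
  7: 7 XOR 6 = 1 < 7 — winning move (to 1).
  9: 9 XOR 6 = 15 ≥ 9 — no move.
That gives 1 winning move.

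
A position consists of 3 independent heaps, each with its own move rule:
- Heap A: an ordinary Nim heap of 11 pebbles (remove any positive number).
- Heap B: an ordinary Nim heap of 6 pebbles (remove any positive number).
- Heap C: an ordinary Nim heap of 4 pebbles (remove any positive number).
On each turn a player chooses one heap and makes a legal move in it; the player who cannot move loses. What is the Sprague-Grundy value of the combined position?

9

Heap A is a plain Nim heap of size 11, so its Grundy value is 11.
Heap B is a plain Nim heap of size 6, so its Grundy value is 6.
Heap C is a plain Nim heap of size 4, so its Grundy value is 4.
By the Sprague-Grundy theorem, the Grundy value of a sum of independent games is the XOR of the component values.
Combined value = 11 ⊕ 6 ⊕ 4 = 9.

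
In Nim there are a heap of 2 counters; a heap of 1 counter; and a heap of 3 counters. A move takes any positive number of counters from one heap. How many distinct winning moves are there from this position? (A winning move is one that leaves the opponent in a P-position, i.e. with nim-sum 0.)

0

Write each in binary and XOR column by column:
  10  (2)
  01  (1)
  11  (3)
  --
  00  (0)
The nim-sum is already 0, so every move leaves a nonzero nim-sum — there are no winning moves.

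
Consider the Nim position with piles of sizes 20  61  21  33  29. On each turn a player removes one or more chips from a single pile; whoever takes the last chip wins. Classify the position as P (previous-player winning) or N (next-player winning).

P-position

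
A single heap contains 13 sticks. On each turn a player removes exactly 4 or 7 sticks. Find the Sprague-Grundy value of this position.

Grundy values for subtraction set {4, 7}:
g(0) = mex{} = 0
g(1) = mex{} = 0
g(2) = mex{} = 0
g(3) = mex{} = 0
g(4) = mex{0} = 1
g(5) = mex{0} = 1
g(6) = mex{0} = 1
g(7) = mex{0} = 1
g(8) = mex{0,1} = 2
g(9) = mex{0,1} = 2
g(10) = mex{0,1} = 2
g(11) = mex{1} = 0
g(12) = mex{1,2} = 0
g(13) = mex{1,2} = 0
So g(13) = 0.

0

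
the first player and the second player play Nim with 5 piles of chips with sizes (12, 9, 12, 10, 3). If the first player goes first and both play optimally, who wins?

the second player wins

Compute the nim-sum pairwise:
12 ^ 9 = 5
5 ^ 12 = 9
9 ^ 10 = 3
3 ^ 3 = 0
The nim-sum is 0, so this is a P-position: the player to move is in a losing position under optimal play; the first player is about to move from it and so loses — the second player wins.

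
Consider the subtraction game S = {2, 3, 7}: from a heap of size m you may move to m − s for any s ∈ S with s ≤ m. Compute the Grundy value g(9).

2

Compute g(0), g(1), … for moves {2, 3, 7}:
k:     0  1  2  3  4  5  6  7  8  9
g(k):  0  0  1  1  2  0  0  1  1  2
So g(9) = 2.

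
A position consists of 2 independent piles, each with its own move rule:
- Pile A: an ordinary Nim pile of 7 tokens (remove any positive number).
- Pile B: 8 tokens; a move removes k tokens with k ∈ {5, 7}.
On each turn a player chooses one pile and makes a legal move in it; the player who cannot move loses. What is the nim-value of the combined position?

6

Pile A is a plain Nim pile of size 7, so its Grundy value is 7.
Build the Grundy sequence for pile B with g(k) = mex{g(k−s) : s ∈ {5, 7}, s ≤ k}:
k:     0  1  2  3  4  5  6  7  8
g(k):  0  0  0  0  0  1  1  1  1
So g(8) = 1.
The value of a disjunctive sum is the nim-sum of the parts.
Combined value = 7 XOR 1 = 6.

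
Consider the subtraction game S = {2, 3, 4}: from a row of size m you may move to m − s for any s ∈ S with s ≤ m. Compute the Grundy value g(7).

0

Compute g(0), g(1), … for moves {2, 3, 4}:
g(0) = mex{} = 0
g(1) = mex{} = 0
g(2) = mex{0} = 1
g(3) = mex{0} = 1
g(4) = mex{0,1} = 2
g(5) = mex{0,1} = 2
g(6) = mex{1,2} = 0
g(7) = mex{1,2} = 0
So g(7) = 0.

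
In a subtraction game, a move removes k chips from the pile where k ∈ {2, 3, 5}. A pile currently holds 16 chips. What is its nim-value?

Build the Grundy sequence with g(k) = mex{g(k−s) : s ∈ {2, 3, 5}, s ≤ k}:
k:     0  1  2  3  4  5  6  7  8  9 10 11 12 13 14 15 16
g(k):  0  0  1  1  2  2  3  0  0  1  1  2  2  3  0  0  1
So g(16) = 1.

1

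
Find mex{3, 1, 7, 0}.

2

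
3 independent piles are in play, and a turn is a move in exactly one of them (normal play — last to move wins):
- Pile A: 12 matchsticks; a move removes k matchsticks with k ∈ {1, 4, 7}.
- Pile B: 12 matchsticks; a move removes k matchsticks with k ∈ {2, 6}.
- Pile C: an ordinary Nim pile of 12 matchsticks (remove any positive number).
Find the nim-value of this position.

14

For pile A, compute g(0), g(1), … with moves {1, 4, 7}:
k:     0  1  2  3  4  5  6  7  8  9 10 11 12
g(k):  0  1  0  1  2  0  1  2  0  1  0  1  2
So g(12) = 2.
For pile B, compute g(0), g(1), … with moves {2, 6}:
g(0) = mex{} = 0
g(1) = mex{} = 0
g(2) = mex{0} = 1
g(3) = mex{0} = 1
g(4) = mex{1} = 0
g(5) = mex{1} = 0
g(6) = mex{0} = 1
g(7) = mex{0} = 1
g(8) = mex{1} = 0
g(9) = mex{1} = 0
g(10) = mex{0} = 1
g(11) = mex{0} = 1
g(12) = mex{1} = 0
So g(12) = 0.
Pile C is a plain Nim pile of size 12, so its Grundy value is 12.
By the Sprague-Grundy theorem, the Grundy value of a sum of independent games is the XOR of the component values.
Combined value = 2 ⊕ 0 ⊕ 12 = 14.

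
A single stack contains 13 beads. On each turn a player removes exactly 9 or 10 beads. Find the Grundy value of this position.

Compute g(0), g(1), … for moves {9, 10}:
k:     0  1  2  3  4  5  6  7  8  9 10 11 12 13
g(k):  0  0  0  0  0  0  0  0  0  1  1  1  1  1
So g(13) = 1.

1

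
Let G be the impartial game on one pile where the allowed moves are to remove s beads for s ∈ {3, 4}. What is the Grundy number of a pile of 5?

Build the Grundy sequence with g(k) = mex{g(k−s) : s ∈ {3, 4}, s ≤ k}:
k:     0  1  2  3  4  5
g(k):  0  0  0  1  1  1
So g(5) = 1.

1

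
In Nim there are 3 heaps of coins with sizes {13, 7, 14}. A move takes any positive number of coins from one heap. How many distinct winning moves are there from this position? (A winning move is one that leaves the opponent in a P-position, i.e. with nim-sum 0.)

3

Compute the nim-sum pairwise:
13 ^ 7 = 10
10 ^ 14 = 4
The overall nim-sum is X = 4. A heap of size p has a winning move iff p XOR X < p (reduce it to p XOR X).
  13: 13 XOR 4 = 9 < 13 — winning move (to 9).
  7: 7 XOR 4 = 3 < 7 — winning move (to 3).
  14: 14 XOR 4 = 10 < 14 — winning move (to 10).
That gives 3 winning moves.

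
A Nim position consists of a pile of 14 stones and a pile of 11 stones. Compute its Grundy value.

Compute the nim-sum pairwise:
14 XOR 11 = 5

5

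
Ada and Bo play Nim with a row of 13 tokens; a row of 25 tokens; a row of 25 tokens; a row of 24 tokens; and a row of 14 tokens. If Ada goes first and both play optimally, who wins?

Ada wins

Compute the nim-sum pairwise:
13 ⊕ 25 = 20
20 ⊕ 25 = 13
13 ⊕ 24 = 21
21 ⊕ 14 = 27
The nim-sum is 27 ≠ 0, so this is an N-position: the player to move can win; Ada has a winning move.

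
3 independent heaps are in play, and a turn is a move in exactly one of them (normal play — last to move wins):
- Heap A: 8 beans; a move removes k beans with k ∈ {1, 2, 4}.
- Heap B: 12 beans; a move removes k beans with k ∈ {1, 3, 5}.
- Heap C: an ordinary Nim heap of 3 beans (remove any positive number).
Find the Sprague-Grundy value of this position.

1

Grundy values for heap A (subtraction set {1, 2, 4}):
g(0) = mex{} = 0
g(1) = mex{0} = 1
g(2) = mex{0,1} = 2
g(3) = mex{1,2} = 0
g(4) = mex{0,2} = 1
g(5) = mex{0,1} = 2
g(6) = mex{1,2} = 0
g(7) = mex{0,2} = 1
g(8) = mex{0,1} = 2
So g(8) = 2.
Grundy values for heap B (subtraction set {1, 3, 5}):
g(0) = mex{} = 0
g(1) = mex{0} = 1
g(2) = mex{1} = 0
g(3) = mex{0} = 1
g(4) = mex{1} = 0
g(5) = mex{0} = 1
g(6) = mex{1} = 0
g(7) = mex{0} = 1
g(8) = mex{1} = 0
g(9) = mex{0} = 1
g(10) = mex{1} = 0
g(11) = mex{0} = 1
g(12) = mex{1} = 0
So g(12) = 0.
Heap C is a plain Nim heap of size 3, so its Grundy value is 3.
By the Sprague-Grundy theorem, the Grundy value of a sum of independent games is the XOR of the component values.
Combined value = 2 XOR 0 XOR 3 = 1.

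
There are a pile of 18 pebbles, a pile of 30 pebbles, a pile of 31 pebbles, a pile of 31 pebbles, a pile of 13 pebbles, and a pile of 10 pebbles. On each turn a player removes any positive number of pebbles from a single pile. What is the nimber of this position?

11

Compute the nim-sum pairwise:
18 ^ 30 = 12
12 ^ 31 = 19
19 ^ 31 = 12
12 ^ 13 = 1
1 ^ 10 = 11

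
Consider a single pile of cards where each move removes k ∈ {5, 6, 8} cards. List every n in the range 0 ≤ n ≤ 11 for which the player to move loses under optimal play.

Build the Grundy sequence with g(k) = mex{g(k−s) : s ∈ {5, 6, 8}, s ≤ k}:
k:     0  1  2  3  4  5  6  7  8  9 10 11
g(k):  0  0  0  0  0  1  1  1  1  1  2  2
The P-positions (g = 0) in 0..11 are 0, 1, 2, 3, 4.

0, 1, 2, 3, 4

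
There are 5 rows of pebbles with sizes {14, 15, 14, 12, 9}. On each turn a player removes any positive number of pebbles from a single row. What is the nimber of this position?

10

In binary:
  1110  (14)
  1111  (15)
  1110  (14)
  1100  (12)
  1001  (9)
  ----
  1010  (10)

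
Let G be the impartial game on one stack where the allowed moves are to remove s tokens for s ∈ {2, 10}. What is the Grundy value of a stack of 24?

0

Compute g(0), g(1), … for moves {2, 10}:
k:     0  1  2  3  4  5  6  7  8  9 10 11 12 13 14 15 16 17 18 19 20 21 22 23 24
g(k):  0  0  1  1  0  0  1  1  0  0  1  1  0  0  1  1  0  0  1  1  0  0  1  1  0
So g(24) = 0.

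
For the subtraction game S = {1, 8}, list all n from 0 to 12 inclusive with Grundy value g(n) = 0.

Build the Grundy sequence with g(k) = mex{g(k−s) : s ∈ {1, 8}, s ≤ k}:
g(0) = mex{} = 0
g(1) = mex{0} = 1
g(2) = mex{1} = 0
g(3) = mex{0} = 1
g(4) = mex{1} = 0
g(5) = mex{0} = 1
g(6) = mex{1} = 0
g(7) = mex{0} = 1
g(8) = mex{0,1} = 2
g(9) = mex{1,2} = 0
g(10) = mex{0} = 1
g(11) = mex{1} = 0
g(12) = mex{0} = 1
The P-positions (g = 0) in 0..12 are 0, 2, 4, 6, 9, 11.

0, 2, 4, 6, 9, 11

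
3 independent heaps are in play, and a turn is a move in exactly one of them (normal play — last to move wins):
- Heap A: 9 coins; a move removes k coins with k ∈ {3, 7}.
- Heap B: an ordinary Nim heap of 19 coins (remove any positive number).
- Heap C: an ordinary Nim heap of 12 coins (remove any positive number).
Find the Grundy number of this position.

30

Grundy values for heap A (subtraction set {3, 7}):
g(0) = mex{} = 0
g(1) = mex{} = 0
g(2) = mex{} = 0
g(3) = mex{0} = 1
g(4) = mex{0} = 1
g(5) = mex{0} = 1
g(6) = mex{1} = 0
g(7) = mex{0,1} = 2
g(8) = mex{0,1} = 2
g(9) = mex{0} = 1
So g(9) = 1.
Heap B is a plain Nim heap of size 19, so its Grundy value is 19.
Heap C is a plain Nim heap of size 12, so its Grundy value is 12.
The value of a disjunctive sum is the nim-sum of the parts.
Combined value = 1 XOR 19 XOR 12 = 30.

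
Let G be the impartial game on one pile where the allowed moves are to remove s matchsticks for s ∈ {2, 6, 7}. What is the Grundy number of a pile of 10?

3

Grundy values for subtraction set {2, 6, 7}:
k:     0  1  2  3  4  5  6  7  8  9 10
g(k):  0  0  1  1  0  0  1  1  2  0  3
So g(10) = 3.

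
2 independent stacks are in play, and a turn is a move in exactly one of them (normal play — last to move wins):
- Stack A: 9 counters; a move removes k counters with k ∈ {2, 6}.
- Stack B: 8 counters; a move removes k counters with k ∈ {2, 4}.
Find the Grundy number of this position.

1

Grundy values for stack A (subtraction set {2, 6}):
g(0) = mex{} = 0
g(1) = mex{} = 0
g(2) = mex{0} = 1
g(3) = mex{0} = 1
g(4) = mex{1} = 0
g(5) = mex{1} = 0
g(6) = mex{0} = 1
g(7) = mex{0} = 1
g(8) = mex{1} = 0
g(9) = mex{1} = 0
So g(9) = 0.
Grundy values for stack B (subtraction set {2, 4}):
g(0) = mex{} = 0
g(1) = mex{} = 0
g(2) = mex{0} = 1
g(3) = mex{0} = 1
g(4) = mex{0,1} = 2
g(5) = mex{0,1} = 2
g(6) = mex{1,2} = 0
g(7) = mex{1,2} = 0
g(8) = mex{0,2} = 1
So g(8) = 1.
The value of a disjunctive sum is the nim-sum of the parts.
Combined value = 0 ⊕ 1 = 1.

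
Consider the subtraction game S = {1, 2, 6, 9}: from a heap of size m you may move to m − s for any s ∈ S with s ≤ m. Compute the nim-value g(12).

2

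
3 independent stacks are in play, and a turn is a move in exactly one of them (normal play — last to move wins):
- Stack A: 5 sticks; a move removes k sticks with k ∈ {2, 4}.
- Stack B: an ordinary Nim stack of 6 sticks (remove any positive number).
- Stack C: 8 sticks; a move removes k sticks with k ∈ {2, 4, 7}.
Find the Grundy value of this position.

5

Build the Grundy sequence for stack A with g(k) = mex{g(k−s) : s ∈ {2, 4}, s ≤ k}:
g(0) = mex{} = 0
g(1) = mex{} = 0
g(2) = mex{0} = 1
g(3) = mex{0} = 1
g(4) = mex{0,1} = 2
g(5) = mex{0,1} = 2
So g(5) = 2.
Stack B is a plain Nim stack of size 6, so its Grundy value is 6.
Build the Grundy sequence for stack C with g(k) = mex{g(k−s) : s ∈ {2, 4, 7}, s ≤ k}:
g(0) = mex{} = 0
g(1) = mex{} = 0
g(2) = mex{0} = 1
g(3) = mex{0} = 1
g(4) = mex{0,1} = 2
g(5) = mex{0,1} = 2
g(6) = mex{1,2} = 0
g(7) = mex{0,1,2} = 3
g(8) = mex{0,2} = 1
So g(8) = 1.
By the Sprague-Grundy theorem, the Grundy value of a sum of independent games is the XOR of the component values.
Combined value = 2 XOR 6 XOR 1 = 5.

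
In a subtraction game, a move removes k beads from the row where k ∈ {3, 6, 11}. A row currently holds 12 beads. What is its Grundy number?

1

Compute g(0), g(1), … for moves {3, 6, 11}:
k:     0  1  2  3  4  5  6  7  8  9 10 11 12
g(k):  0  0  0  1  1  1  2  2  2  0  0  3  1
So g(12) = 1.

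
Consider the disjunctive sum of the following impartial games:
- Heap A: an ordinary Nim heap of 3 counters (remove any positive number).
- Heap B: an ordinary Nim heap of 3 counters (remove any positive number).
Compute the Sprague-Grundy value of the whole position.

Heap A is a plain Nim heap of size 3, so its Grundy value is 3.
Heap B is a plain Nim heap of size 3, so its Grundy value is 3.
By the Sprague-Grundy theorem, the Grundy value of a sum of independent games is the XOR of the component values.
Combined value = 3 XOR 3 = 0.

0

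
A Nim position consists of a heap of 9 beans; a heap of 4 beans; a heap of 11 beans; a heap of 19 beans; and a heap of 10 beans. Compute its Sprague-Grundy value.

Nim-sum: 9 ^ 4 ^ 11 ^ 19 ^ 10 = 31.

31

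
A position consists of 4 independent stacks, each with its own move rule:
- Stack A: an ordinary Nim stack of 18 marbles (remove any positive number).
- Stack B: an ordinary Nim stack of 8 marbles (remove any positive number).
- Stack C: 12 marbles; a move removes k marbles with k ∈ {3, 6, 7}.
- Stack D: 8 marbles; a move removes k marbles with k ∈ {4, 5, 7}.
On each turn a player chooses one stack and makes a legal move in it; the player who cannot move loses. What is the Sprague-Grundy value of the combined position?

24

Stack A is a plain Nim stack of size 18, so its Grundy value is 18.
Stack B is a plain Nim stack of size 8, so its Grundy value is 8.
For stack C, compute g(0), g(1), … with moves {3, 6, 7}:
k:     0  1  2  3  4  5  6  7  8  9 10 11 12
g(k):  0  0  0  1  1  1  2  2  2  3  0  0  0
So g(12) = 0.
For stack D, compute g(0), g(1), … with moves {4, 5, 7}:
g(0) = mex{} = 0
g(1) = mex{} = 0
g(2) = mex{} = 0
g(3) = mex{} = 0
g(4) = mex{0} = 1
g(5) = mex{0} = 1
g(6) = mex{0} = 1
g(7) = mex{0} = 1
g(8) = mex{0,1} = 2
So g(8) = 2.
The value of a disjunctive sum is the nim-sum of the parts.
Combined value = 18 ⊕ 8 ⊕ 0 ⊕ 2 = 24.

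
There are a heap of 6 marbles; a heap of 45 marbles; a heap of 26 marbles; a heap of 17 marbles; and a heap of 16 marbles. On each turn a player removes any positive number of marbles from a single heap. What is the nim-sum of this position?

In binary:
  000110  (6)
  101101  (45)
  011010  (26)
  010001  (17)
  010000  (16)
  ------
  110000  (48)

48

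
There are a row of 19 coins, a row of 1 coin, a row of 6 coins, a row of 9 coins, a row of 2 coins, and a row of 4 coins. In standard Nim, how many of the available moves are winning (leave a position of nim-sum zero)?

Nim-sum: 19 ⊕ 1 ⊕ 6 ⊕ 9 ⊕ 2 ⊕ 4 = 27.
The overall nim-sum is X = 27. A row of size p has a winning move iff p XOR X < p (reduce it to p XOR X).
  19: 19 XOR 27 = 8 < 19 — winning move (to 8).
  1: 1 XOR 27 = 26 ≥ 1 — no move.
  6: 6 XOR 27 = 29 ≥ 6 — no move.
  9: 9 XOR 27 = 18 ≥ 9 — no move.
  2: 2 XOR 27 = 25 ≥ 2 — no move.
  4: 4 XOR 27 = 31 ≥ 4 — no move.
That gives 1 winning move.

1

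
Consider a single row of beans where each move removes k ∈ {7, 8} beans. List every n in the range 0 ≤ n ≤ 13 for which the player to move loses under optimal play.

0, 1, 2, 3, 4, 5, 6

Grundy values for subtraction set {7, 8}:
k:     0  1  2  3  4  5  6  7  8  9 10 11 12 13
g(k):  0  0  0  0  0  0  0  1  1  1  1  1  1  1
The P-positions (g = 0) in 0..13 are 0, 1, 2, 3, 4, 5, 6.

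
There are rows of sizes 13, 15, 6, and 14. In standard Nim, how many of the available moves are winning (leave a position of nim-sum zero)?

3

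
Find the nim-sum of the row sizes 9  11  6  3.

7

Write each in binary and XOR column by column:
  1001  (9)
  1011  (11)
  0110  (6)
  0011  (3)
  ----
  0111  (7)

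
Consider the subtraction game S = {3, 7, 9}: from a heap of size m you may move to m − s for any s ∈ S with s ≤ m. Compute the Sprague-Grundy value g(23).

1

Build the Grundy sequence with g(k) = mex{g(k−s) : s ∈ {3, 7, 9}, s ≤ k}:
k:     0  1  2  3  4  5  6  7  8  9 10 11 12 13 14 15 16 17 18 19 20 21 22 23
g(k):  0  0  0  1  1  1  0  2  2  1  3  3  0  2  0  1  0  1  0  1  0  1  0  1
So g(23) = 1.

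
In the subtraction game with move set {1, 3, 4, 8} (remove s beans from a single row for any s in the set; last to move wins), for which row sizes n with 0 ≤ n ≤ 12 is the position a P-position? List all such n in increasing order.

Grundy values for subtraction set {1, 3, 4, 8}:
g(0) = mex{} = 0
g(1) = mex{0} = 1
g(2) = mex{1} = 0
g(3) = mex{0} = 1
g(4) = mex{0,1} = 2
g(5) = mex{0,1,2} = 3
g(6) = mex{0,1,3} = 2
g(7) = mex{1,2} = 0
g(8) = mex{0,2,3} = 1
g(9) = mex{1,2,3} = 0
g(10) = mex{0,2} = 1
g(11) = mex{0,1} = 2
g(12) = mex{0,1,2} = 3
The P-positions (g = 0) in 0..12 are 0, 2, 7, 9.

0, 2, 7, 9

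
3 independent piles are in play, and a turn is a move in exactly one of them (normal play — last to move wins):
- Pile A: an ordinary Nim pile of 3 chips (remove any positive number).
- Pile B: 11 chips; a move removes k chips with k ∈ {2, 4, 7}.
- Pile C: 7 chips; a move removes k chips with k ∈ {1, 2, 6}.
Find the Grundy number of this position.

2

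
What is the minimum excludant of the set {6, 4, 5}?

0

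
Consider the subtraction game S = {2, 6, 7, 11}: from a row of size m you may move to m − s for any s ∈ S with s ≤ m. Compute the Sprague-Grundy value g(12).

2

Compute g(0), g(1), … for moves {2, 6, 7, 11}:
g(0) = mex{} = 0
g(1) = mex{} = 0
g(2) = mex{0} = 1
g(3) = mex{0} = 1
g(4) = mex{1} = 0
g(5) = mex{1} = 0
g(6) = mex{0} = 1
g(7) = mex{0} = 1
g(8) = mex{0,1} = 2
g(9) = mex{1} = 0
g(10) = mex{0,1,2} = 3
g(11) = mex{0} = 1
g(12) = mex{0,1,3} = 2
So g(12) = 2.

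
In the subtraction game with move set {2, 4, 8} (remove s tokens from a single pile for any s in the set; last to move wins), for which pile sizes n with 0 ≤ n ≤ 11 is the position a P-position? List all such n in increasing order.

0, 1, 6, 7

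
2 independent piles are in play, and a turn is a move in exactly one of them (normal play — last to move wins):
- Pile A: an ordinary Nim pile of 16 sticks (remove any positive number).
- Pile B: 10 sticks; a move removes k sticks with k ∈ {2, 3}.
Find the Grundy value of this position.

16

Pile A is a plain Nim pile of size 16, so its Grundy value is 16.
Grundy values for pile B (subtraction set {2, 3}):
k:     0  1  2  3  4  5  6  7  8  9 10
g(k):  0  0  1  1  2  0  0  1  1  2  0
So g(10) = 0.
The value of a disjunctive sum is the nim-sum of the parts.
Combined value = 16 XOR 0 = 16.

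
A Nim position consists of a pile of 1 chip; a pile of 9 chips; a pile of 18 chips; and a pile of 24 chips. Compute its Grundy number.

Compute the nim-sum pairwise:
1 ^ 9 = 8
8 ^ 18 = 26
26 ^ 24 = 2

2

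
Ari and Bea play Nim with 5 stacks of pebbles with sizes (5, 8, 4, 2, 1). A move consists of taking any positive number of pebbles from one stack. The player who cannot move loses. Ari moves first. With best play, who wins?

Ari wins

Nim-sum: 5 ⊕ 8 ⊕ 4 ⊕ 2 ⊕ 1 = 10.
The nim-sum is 10 ≠ 0, so this is an N-position: the player to move can win; Ari has a winning move.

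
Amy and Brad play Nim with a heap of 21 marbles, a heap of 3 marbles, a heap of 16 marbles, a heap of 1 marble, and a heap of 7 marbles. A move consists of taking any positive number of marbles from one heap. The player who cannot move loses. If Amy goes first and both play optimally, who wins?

In binary:
  10101  (21)
  00011  (3)
  10000  (16)
  00001  (1)
  00111  (7)
  -----
  00000  (0)
The nim-sum is 0, so this is a P-position: the player to move is in a losing position under optimal play; Amy is about to move from it and so loses — Brad wins.

Brad wins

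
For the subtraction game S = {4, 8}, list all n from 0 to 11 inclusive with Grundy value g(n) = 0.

0, 1, 2, 3

Build the Grundy sequence with g(k) = mex{g(k−s) : s ∈ {4, 8}, s ≤ k}:
k:     0  1  2  3  4  5  6  7  8  9 10 11
g(k):  0  0  0  0  1  1  1  1  2  2  2  2
The P-positions (g = 0) in 0..11 are 0, 1, 2, 3.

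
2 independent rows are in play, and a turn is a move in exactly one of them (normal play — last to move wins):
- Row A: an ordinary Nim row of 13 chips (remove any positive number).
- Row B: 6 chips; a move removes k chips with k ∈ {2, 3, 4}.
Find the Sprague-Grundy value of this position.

Row A is a plain Nim row of size 13, so its Grundy value is 13.
For row B, compute g(0), g(1), … with moves {2, 3, 4}:
g(0) = mex{} = 0
g(1) = mex{} = 0
g(2) = mex{0} = 1
g(3) = mex{0} = 1
g(4) = mex{0,1} = 2
g(5) = mex{0,1} = 2
g(6) = mex{1,2} = 0
So g(6) = 0.
By the Sprague-Grundy theorem, the Grundy value of a sum of independent games is the XOR of the component values.
Combined value = 13 XOR 0 = 13.

13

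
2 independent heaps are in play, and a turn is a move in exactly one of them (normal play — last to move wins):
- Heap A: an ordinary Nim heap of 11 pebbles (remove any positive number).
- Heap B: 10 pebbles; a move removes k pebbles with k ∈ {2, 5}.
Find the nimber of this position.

Heap A is a plain Nim heap of size 11, so its Grundy value is 11.
Build the Grundy sequence for heap B with g(k) = mex{g(k−s) : s ∈ {2, 5}, s ≤ k}:
g(0) = mex{} = 0
g(1) = mex{} = 0
g(2) = mex{0} = 1
g(3) = mex{0} = 1
g(4) = mex{1} = 0
g(5) = mex{0,1} = 2
g(6) = mex{0} = 1
g(7) = mex{1,2} = 0
g(8) = mex{1} = 0
g(9) = mex{0} = 1
g(10) = mex{0,2} = 1
So g(10) = 1.
By the Sprague-Grundy theorem, the Grundy value of a sum of independent games is the XOR of the component values.
Combined value = 11 ⊕ 1 = 10.

10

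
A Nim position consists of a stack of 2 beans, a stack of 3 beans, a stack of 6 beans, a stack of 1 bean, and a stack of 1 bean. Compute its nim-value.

Compute the nim-sum pairwise:
2 ^ 3 = 1
1 ^ 6 = 7
7 ^ 1 = 6
6 ^ 1 = 7

7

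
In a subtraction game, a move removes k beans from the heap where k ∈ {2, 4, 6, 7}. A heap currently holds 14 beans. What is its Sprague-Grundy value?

Build the Grundy sequence with g(k) = mex{g(k−s) : s ∈ {2, 4, 6, 7}, s ≤ k}:
k:     0  1  2  3  4  5  6  7  8  9 10 11 12 13 14
g(k):  0  0  1  1  2  2  3  3  4  0  0  1  1  2  2
So g(14) = 2.

2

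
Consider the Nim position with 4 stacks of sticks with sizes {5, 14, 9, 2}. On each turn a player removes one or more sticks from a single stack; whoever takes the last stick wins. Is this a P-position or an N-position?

Compute the nim-sum pairwise:
5 XOR 14 = 11
11 XOR 9 = 2
2 XOR 2 = 0
The nim-sum is 0, so this is a P-position: the player to move is in a losing position under optimal play.

P-position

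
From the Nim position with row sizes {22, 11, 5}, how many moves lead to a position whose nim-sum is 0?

Bitwise XOR of the heap sizes:
  10110  (22)
  01011  (11)
  00101  (5)
  -----
  11000  (24)
The overall nim-sum is X = 24. A row of size p has a winning move iff p XOR X < p (reduce it to p XOR X).
  22: 22 XOR 24 = 14 < 22 — winning move (to 14).
  11: 11 XOR 24 = 19 ≥ 11 — no move.
  5: 5 XOR 24 = 29 ≥ 5 — no move.
That gives 1 winning move.

1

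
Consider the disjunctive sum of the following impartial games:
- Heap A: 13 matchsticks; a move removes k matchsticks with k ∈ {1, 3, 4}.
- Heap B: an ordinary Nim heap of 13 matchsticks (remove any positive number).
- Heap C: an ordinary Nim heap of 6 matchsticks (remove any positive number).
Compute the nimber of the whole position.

Build the Grundy sequence for heap A with g(k) = mex{g(k−s) : s ∈ {1, 3, 4}, s ≤ k}:
g(0) = mex{} = 0
g(1) = mex{0} = 1
g(2) = mex{1} = 0
g(3) = mex{0} = 1
g(4) = mex{0,1} = 2
g(5) = mex{0,1,2} = 3
g(6) = mex{0,1,3} = 2
g(7) = mex{1,2} = 0
g(8) = mex{0,2,3} = 1
g(9) = mex{1,2,3} = 0
g(10) = mex{0,2} = 1
g(11) = mex{0,1} = 2
g(12) = mex{0,1,2} = 3
g(13) = mex{0,1,3} = 2
So g(13) = 2.
Heap B is a plain Nim heap of size 13, so its Grundy value is 13.
Heap C is a plain Nim heap of size 6, so its Grundy value is 6.
By the Sprague-Grundy theorem, the Grundy value of a sum of independent games is the XOR of the component values.
Combined value = 2 ⊕ 13 ⊕ 6 = 9.

9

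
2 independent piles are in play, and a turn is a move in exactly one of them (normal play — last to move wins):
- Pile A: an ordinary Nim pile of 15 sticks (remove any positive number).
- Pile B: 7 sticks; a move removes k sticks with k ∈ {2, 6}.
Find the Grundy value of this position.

14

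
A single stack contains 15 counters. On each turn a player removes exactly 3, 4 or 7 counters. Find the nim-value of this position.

Compute g(0), g(1), … for moves {3, 4, 7}:
k:     0  1  2  3  4  5  6  7  8  9 10 11 12 13 14 15
g(k):  0  0  0  1  1  1  2  2  2  3  0  0  0  1  1  1
So g(15) = 1.

1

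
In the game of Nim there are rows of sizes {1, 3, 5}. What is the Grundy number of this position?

7

Compute the nim-sum pairwise:
1 XOR 3 = 2
2 XOR 5 = 7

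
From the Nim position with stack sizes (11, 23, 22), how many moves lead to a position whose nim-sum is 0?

1

Nim-sum: 11 ⊕ 23 ⊕ 22 = 10.
The overall nim-sum is X = 10. A stack of size p has a winning move iff p XOR X < p (reduce it to p XOR X).
  11: 11 XOR 10 = 1 < 11 — winning move (to 1).
  23: 23 XOR 10 = 29 ≥ 23 — no move.
  22: 22 XOR 10 = 28 ≥ 22 — no move.
That gives 1 winning move.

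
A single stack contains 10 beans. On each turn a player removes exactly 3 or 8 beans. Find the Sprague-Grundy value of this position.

Build the Grundy sequence with g(k) = mex{g(k−s) : s ∈ {3, 8}, s ≤ k}:
g(0) = mex{} = 0
g(1) = mex{} = 0
g(2) = mex{} = 0
g(3) = mex{0} = 1
g(4) = mex{0} = 1
g(5) = mex{0} = 1
g(6) = mex{1} = 0
g(7) = mex{1} = 0
g(8) = mex{0,1} = 2
g(9) = mex{0} = 1
g(10) = mex{0} = 1
So g(10) = 1.

1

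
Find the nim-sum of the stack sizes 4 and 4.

0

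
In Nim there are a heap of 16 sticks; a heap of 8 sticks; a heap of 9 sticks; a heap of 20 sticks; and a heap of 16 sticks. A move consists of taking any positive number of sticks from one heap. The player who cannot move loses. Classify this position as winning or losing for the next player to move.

Nim-sum: 16 ⊕ 8 ⊕ 9 ⊕ 20 ⊕ 16 = 21.
The nim-sum is 21 ≠ 0, so this is an N-position: the player to move can win.

Winning position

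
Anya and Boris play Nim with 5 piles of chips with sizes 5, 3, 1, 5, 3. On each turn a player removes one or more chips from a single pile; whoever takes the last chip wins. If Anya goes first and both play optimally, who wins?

Compute the nim-sum pairwise:
5 XOR 3 = 6
6 XOR 1 = 7
7 XOR 5 = 2
2 XOR 3 = 1
The nim-sum is 1 ≠ 0, so this is an N-position: the player to move can win; Anya has a winning move.

Anya wins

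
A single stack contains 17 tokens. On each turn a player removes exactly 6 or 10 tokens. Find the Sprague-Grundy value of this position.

0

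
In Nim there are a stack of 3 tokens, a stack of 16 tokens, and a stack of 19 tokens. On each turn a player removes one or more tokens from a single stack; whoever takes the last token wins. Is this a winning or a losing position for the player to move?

In binary:
  00011  (3)
  10000  (16)
  10011  (19)
  -----
  00000  (0)
The nim-sum is 0, so this is a P-position: the player to move is in a losing position under optimal play.

Losing position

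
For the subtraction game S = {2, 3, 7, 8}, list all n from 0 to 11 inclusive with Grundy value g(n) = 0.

0, 1, 5, 6, 10, 11

Build the Grundy sequence with g(k) = mex{g(k−s) : s ∈ {2, 3, 7, 8}, s ≤ k}:
g(0) = mex{} = 0
g(1) = mex{} = 0
g(2) = mex{0} = 1
g(3) = mex{0} = 1
g(4) = mex{0,1} = 2
g(5) = mex{1} = 0
g(6) = mex{1,2} = 0
g(7) = mex{0,2} = 1
g(8) = mex{0} = 1
g(9) = mex{0,1} = 2
g(10) = mex{1} = 0
g(11) = mex{1,2} = 0
The P-positions (g = 0) in 0..11 are 0, 1, 5, 6, 10, 11.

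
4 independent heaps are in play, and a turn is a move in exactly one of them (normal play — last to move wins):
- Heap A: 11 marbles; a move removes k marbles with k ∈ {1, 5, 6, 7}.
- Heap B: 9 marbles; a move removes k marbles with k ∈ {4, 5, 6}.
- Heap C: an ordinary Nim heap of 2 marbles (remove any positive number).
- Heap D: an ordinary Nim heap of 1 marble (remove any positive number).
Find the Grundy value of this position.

2

Grundy values for heap A (subtraction set {1, 5, 6, 7}):
k:     0  1  2  3  4  5  6  7  8  9 10 11
g(k):  0  1  0  1  0  1  2  3  2  3  2  3
So g(11) = 3.
Grundy values for heap B (subtraction set {4, 5, 6}):
g(0) = mex{} = 0
g(1) = mex{} = 0
g(2) = mex{} = 0
g(3) = mex{} = 0
g(4) = mex{0} = 1
g(5) = mex{0} = 1
g(6) = mex{0} = 1
g(7) = mex{0} = 1
g(8) = mex{0,1} = 2
g(9) = mex{0,1} = 2
So g(9) = 2.
Heap C is a plain Nim heap of size 2, so its Grundy value is 2.
Heap D is a plain Nim heap of size 1, so its Grundy value is 1.
The value of a disjunctive sum is the nim-sum of the parts.
Combined value = 3 XOR 2 XOR 2 XOR 1 = 2.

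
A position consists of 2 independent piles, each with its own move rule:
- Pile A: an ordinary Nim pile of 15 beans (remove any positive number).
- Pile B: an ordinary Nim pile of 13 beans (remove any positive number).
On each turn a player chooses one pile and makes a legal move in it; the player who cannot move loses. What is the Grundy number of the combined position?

Pile A is a plain Nim pile of size 15, so its Grundy value is 15.
Pile B is a plain Nim pile of size 13, so its Grundy value is 13.
The value of a disjunctive sum is the nim-sum of the parts.
Combined value = 15 ⊕ 13 = 2.

2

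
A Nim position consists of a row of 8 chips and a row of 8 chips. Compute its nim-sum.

Nim-sum: 8 ^ 8 = 0.

0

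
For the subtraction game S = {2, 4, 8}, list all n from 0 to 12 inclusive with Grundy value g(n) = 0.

0, 1, 6, 7, 12

Grundy values for subtraction set {2, 4, 8}:
k:     0  1  2  3  4  5  6  7  8  9 10 11 12
g(k):  0  0  1  1  2  2  0  0  1  1  2  2  0
The P-positions (g = 0) in 0..12 are 0, 1, 6, 7, 12.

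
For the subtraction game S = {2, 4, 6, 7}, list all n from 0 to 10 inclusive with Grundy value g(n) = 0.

0, 1, 9, 10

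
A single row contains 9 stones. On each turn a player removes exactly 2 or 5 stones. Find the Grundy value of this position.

1

Build the Grundy sequence with g(k) = mex{g(k−s) : s ∈ {2, 5}, s ≤ k}:
k:     0  1  2  3  4  5  6  7  8  9
g(k):  0  0  1  1  0  2  1  0  0  1
So g(9) = 1.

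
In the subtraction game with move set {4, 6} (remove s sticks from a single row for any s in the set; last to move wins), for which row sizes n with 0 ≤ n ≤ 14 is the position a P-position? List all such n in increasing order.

0, 1, 2, 3, 10, 11, 12, 13

Compute g(0), g(1), … for moves {4, 6}:
g(0) = mex{} = 0
g(1) = mex{} = 0
g(2) = mex{} = 0
g(3) = mex{} = 0
g(4) = mex{0} = 1
g(5) = mex{0} = 1
g(6) = mex{0} = 1
g(7) = mex{0} = 1
g(8) = mex{0,1} = 2
g(9) = mex{0,1} = 2
g(10) = mex{1} = 0
g(11) = mex{1} = 0
g(12) = mex{1,2} = 0
g(13) = mex{1,2} = 0
g(14) = mex{0,2} = 1
The P-positions (g = 0) in 0..14 are 0, 1, 2, 3, 10, 11, 12, 13.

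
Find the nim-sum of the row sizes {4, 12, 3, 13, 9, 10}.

Nim-sum: 4 ⊕ 12 ⊕ 3 ⊕ 13 ⊕ 9 ⊕ 10 = 5.

5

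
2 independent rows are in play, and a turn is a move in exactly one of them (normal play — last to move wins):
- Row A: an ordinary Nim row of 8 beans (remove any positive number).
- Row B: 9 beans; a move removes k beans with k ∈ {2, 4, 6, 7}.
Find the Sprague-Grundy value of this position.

Row A is a plain Nim row of size 8, so its Grundy value is 8.
Grundy values for row B (subtraction set {2, 4, 6, 7}):
g(0) = mex{} = 0
g(1) = mex{} = 0
g(2) = mex{0} = 1
g(3) = mex{0} = 1
g(4) = mex{0,1} = 2
g(5) = mex{0,1} = 2
g(6) = mex{0,1,2} = 3
g(7) = mex{0,1,2} = 3
g(8) = mex{0,1,2,3} = 4
g(9) = mex{1,2,3} = 0
So g(9) = 0.
The value of a disjunctive sum is the nim-sum of the parts.
Combined value = 8 XOR 0 = 8.

8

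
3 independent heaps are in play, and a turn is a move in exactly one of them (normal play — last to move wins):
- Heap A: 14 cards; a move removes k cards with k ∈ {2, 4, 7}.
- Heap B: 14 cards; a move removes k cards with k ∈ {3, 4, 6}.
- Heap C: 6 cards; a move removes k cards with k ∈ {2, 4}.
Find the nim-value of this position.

0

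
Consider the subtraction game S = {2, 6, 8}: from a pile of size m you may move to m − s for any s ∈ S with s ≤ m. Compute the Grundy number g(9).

2

Compute g(0), g(1), … for moves {2, 6, 8}:
k:     0  1  2  3  4  5  6  7  8  9
g(k):  0  0  1  1  0  0  1  1  2  2
So g(9) = 2.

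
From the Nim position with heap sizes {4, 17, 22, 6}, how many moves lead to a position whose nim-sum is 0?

3

Nim-sum: 4 XOR 17 XOR 22 XOR 6 = 5.
The overall nim-sum is X = 5. A heap of size p has a winning move iff p XOR X < p (reduce it to p XOR X).
  4: 4 XOR 5 = 1 < 4 — winning move (to 1).
  17: 17 XOR 5 = 20 ≥ 17 — no move.
  22: 22 XOR 5 = 19 < 22 — winning move (to 19).
  6: 6 XOR 5 = 3 < 6 — winning move (to 3).
That gives 3 winning moves.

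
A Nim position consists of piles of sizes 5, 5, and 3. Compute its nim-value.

3

Compute the nim-sum pairwise:
5 XOR 5 = 0
0 XOR 3 = 3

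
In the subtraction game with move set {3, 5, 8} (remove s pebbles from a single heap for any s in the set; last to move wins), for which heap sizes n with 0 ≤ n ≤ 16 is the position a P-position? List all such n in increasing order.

0, 1, 2, 11, 12, 13

Compute g(0), g(1), … for moves {3, 5, 8}:
k:     0  1  2  3  4  5  6  7  8  9 10 11 12 13 14 15 16
g(k):  0  0  0  1  1  1  2  2  2  3  3  0  0  0  1  1  1
The P-positions (g = 0) in 0..16 are 0, 1, 2, 11, 12, 13.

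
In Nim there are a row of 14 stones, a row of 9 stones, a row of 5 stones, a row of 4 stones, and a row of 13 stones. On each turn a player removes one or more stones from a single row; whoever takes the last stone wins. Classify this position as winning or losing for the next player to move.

Winning position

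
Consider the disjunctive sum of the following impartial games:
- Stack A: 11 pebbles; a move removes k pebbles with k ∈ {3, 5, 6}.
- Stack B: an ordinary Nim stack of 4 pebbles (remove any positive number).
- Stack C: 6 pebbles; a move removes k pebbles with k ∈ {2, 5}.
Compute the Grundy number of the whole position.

5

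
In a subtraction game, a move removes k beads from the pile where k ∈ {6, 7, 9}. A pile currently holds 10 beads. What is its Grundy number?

Compute g(0), g(1), … for moves {6, 7, 9}:
g(0) = mex{} = 0
g(1) = mex{} = 0
g(2) = mex{} = 0
g(3) = mex{} = 0
g(4) = mex{} = 0
g(5) = mex{} = 0
g(6) = mex{0} = 1
g(7) = mex{0} = 1
g(8) = mex{0} = 1
g(9) = mex{0} = 1
g(10) = mex{0} = 1
So g(10) = 1.

1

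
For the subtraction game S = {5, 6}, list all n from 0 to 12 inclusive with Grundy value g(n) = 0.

0, 1, 2, 3, 4, 11, 12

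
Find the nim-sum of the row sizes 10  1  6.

13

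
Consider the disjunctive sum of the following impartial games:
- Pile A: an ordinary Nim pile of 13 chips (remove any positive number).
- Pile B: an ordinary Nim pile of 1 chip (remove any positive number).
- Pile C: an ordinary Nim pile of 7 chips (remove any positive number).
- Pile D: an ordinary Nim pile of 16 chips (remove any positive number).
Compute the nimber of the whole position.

Pile A is a plain Nim pile of size 13, so its Grundy value is 13.
Pile B is a plain Nim pile of size 1, so its Grundy value is 1.
Pile C is a plain Nim pile of size 7, so its Grundy value is 7.
Pile D is a plain Nim pile of size 16, so its Grundy value is 16.
By the Sprague-Grundy theorem, the Grundy value of a sum of independent games is the XOR of the component values.
Combined value = 13 ⊕ 1 ⊕ 7 ⊕ 16 = 27.

27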